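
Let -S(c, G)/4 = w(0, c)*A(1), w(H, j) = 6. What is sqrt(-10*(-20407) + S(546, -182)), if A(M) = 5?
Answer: 5*sqrt(8158) ≈ 451.61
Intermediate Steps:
S(c, G) = -120 (S(c, G) = -24*5 = -4*30 = -120)
sqrt(-10*(-20407) + S(546, -182)) = sqrt(-10*(-20407) - 120) = sqrt(204070 - 120) = sqrt(203950) = 5*sqrt(8158)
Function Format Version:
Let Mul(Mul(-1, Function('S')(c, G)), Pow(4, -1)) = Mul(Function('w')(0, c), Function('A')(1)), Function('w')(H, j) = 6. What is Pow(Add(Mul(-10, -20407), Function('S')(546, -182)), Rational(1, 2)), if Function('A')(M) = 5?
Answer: Mul(5, Pow(8158, Rational(1, 2))) ≈ 451.61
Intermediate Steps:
Function('S')(c, G) = -120 (Function('S')(c, G) = Mul(-4, Mul(6, 5)) = Mul(-4, 30) = -120)
Pow(Add(Mul(-10, -20407), Function('S')(546, -182)), Rational(1, 2)) = Pow(Add(Mul(-10, -20407), -120), Rational(1, 2)) = Pow(Add(204070, -120), Rational(1, 2)) = Pow(203950, Rational(1, 2)) = Mul(5, Pow(8158, Rational(1, 2)))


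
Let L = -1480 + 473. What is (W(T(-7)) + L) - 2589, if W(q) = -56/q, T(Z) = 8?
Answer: -3603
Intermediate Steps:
L = -1007
(W(T(-7)) + L) - 2589 = (-56/8 - 1007) - 2589 = (-56*1/8 - 1007) - 2589 = (-7 - 1007) - 2589 = -1014 - 2589 = -3603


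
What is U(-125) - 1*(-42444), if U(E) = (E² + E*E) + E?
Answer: 73569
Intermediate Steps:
U(E) = E + 2*E² (U(E) = (E² + E²) + E = 2*E² + E = E + 2*E²)
U(-125) - 1*(-42444) = -125*(1 + 2*(-125)) - 1*(-42444) = -125*(1 - 250) + 42444 = -125*(-249) + 42444 = 31125 + 42444 = 73569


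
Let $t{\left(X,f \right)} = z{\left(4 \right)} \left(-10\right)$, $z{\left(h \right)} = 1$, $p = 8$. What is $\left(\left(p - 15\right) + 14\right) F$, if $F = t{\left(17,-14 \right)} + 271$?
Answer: $1827$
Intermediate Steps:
$t{\left(X,f \right)} = -10$ ($t{\left(X,f \right)} = 1 \left(-10\right) = -10$)
$F = 261$ ($F = -10 + 271 = 261$)
$\left(\left(p - 15\right) + 14\right) F = \left(\left(8 - 15\right) + 14\right) 261 = \left(-7 + 14\right) 261 = 7 \cdot 261 = 1827$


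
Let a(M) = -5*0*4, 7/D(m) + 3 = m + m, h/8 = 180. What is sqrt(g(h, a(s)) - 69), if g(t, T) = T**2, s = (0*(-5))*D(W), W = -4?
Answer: I*sqrt(69) ≈ 8.3066*I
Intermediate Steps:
h = 1440 (h = 8*180 = 1440)
D(m) = 7/(-3 + 2*m) (D(m) = 7/(-3 + (m + m)) = 7/(-3 + 2*m))
s = 0 (s = (0*(-5))*(7/(-3 + 2*(-4))) = 0*(7/(-3 - 8)) = 0*(7/(-11)) = 0*(7*(-1/11)) = 0*(-7/11) = 0)
a(M) = 0 (a(M) = 0*4 = 0)
sqrt(g(h, a(s)) - 69) = sqrt(0**2 - 69) = sqrt(0 - 69) = sqrt(-69) = I*sqrt(69)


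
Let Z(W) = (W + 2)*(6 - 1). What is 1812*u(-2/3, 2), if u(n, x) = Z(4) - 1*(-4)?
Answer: 61608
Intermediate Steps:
Z(W) = 10 + 5*W (Z(W) = (2 + W)*5 = 10 + 5*W)
u(n, x) = 34 (u(n, x) = (10 + 5*4) - 1*(-4) = (10 + 20) + 4 = 30 + 4 = 34)
1812*u(-2/3, 2) = 1812*34 = 61608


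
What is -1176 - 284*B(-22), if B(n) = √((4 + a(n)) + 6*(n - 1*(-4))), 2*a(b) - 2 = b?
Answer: -1176 - 284*I*√114 ≈ -1176.0 - 3032.3*I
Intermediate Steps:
a(b) = 1 + b/2
B(n) = √(29 + 13*n/2) (B(n) = √((4 + (1 + n/2)) + 6*(n - 1*(-4))) = √((5 + n/2) + 6*(n + 4)) = √((5 + n/2) + 6*(4 + n)) = √((5 + n/2) + (24 + 6*n)) = √(29 + 13*n/2))
-1176 - 284*B(-22) = -1176 - 142*√(116 + 26*(-22)) = -1176 - 142*√(116 - 572) = -1176 - 142*√(-456) = -1176 - 142*2*I*√114 = -1176 - 284*I*√114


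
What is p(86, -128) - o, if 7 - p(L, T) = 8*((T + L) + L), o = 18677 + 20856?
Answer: -39878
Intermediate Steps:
o = 39533
p(L, T) = 7 - 16*L - 8*T (p(L, T) = 7 - 8*((T + L) + L) = 7 - 8*((L + T) + L) = 7 - 8*(T + 2*L) = 7 - (8*T + 16*L) = 7 + (-16*L - 8*T) = 7 - 16*L - 8*T)
p(86, -128) - o = (7 - 16*86 - 8*(-128)) - 1*39533 = (7 - 1376 + 1024) - 39533 = -345 - 39533 = -39878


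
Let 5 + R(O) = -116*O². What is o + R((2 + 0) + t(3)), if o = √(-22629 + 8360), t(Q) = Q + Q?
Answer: -7429 + I*√14269 ≈ -7429.0 + 119.45*I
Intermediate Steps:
t(Q) = 2*Q
R(O) = -5 - 116*O²
o = I*√14269 (o = √(-14269) = I*√14269 ≈ 119.45*I)
o + R((2 + 0) + t(3)) = I*√14269 + (-5 - 116*((2 + 0) + 2*3)²) = I*√14269 + (-5 - 116*(2 + 6)²) = I*√14269 + (-5 - 116*8²) = I*√14269 + (-5 - 116*64) = I*√14269 + (-5 - 7424) = I*√14269 - 7429 = -7429 + I*√14269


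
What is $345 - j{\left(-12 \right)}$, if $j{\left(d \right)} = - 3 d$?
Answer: $309$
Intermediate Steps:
$345 - j{\left(-12 \right)} = 345 - \left(-3\right) \left(-12\right) = 345 - 36 = 309$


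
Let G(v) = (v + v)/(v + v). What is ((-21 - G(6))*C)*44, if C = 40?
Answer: -38720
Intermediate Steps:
G(v) = 1 (G(v) = (2*v)/((2*v)) = (2*v)*(1/(2*v)) = 1)
((-21 - G(6))*C)*44 = ((-21 - 1*1)*40)*44 = ((-21 - 1)*40)*44 = -22*40*44 = -880*44 = -38720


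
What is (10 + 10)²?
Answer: 400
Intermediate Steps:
(10 + 10)² = 20² = 400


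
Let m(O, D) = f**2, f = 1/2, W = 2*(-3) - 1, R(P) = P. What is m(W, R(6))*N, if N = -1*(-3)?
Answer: 3/4 ≈ 0.75000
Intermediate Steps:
W = -7 (W = -6 - 1 = -7)
N = 3
f = 1/2 ≈ 0.50000
m(O, D) = 1/4 (m(O, D) = (1/2)**2 = 1/4)
m(W, R(6))*N = (1/4)*3 = 3/4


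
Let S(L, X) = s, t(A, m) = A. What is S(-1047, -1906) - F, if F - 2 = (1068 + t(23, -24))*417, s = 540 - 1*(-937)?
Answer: -453472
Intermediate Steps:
s = 1477 (s = 540 + 937 = 1477)
S(L, X) = 1477
F = 454949 (F = 2 + (1068 + 23)*417 = 2 + 1091*417 = 2 + 454947 = 454949)
S(-1047, -1906) - F = 1477 - 1*454949 = 1477 - 454949 = -453472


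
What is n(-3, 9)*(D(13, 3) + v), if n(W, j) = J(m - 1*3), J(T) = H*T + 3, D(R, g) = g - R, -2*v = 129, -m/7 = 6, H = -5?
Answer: -16986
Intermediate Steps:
m = -42 (m = -7*6 = -42)
v = -129/2 (v = -½*129 = -129/2 ≈ -64.500)
J(T) = 3 - 5*T (J(T) = -5*T + 3 = 3 - 5*T)
n(W, j) = 228 (n(W, j) = 3 - 5*(-42 - 1*3) = 3 - 5*(-42 - 3) = 3 - 5*(-45) = 3 + 225 = 228)
n(-3, 9)*(D(13, 3) + v) = 228*((3 - 1*13) - 129/2) = 228*((3 - 13) - 129/2) = 228*(-10 - 129/2) = 228*(-149/2) = -16986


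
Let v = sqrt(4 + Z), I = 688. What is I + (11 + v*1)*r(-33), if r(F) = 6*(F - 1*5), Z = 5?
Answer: -2504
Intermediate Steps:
v = 3 (v = sqrt(4 + 5) = sqrt(9) = 3)
r(F) = -30 + 6*F (r(F) = 6*(F - 5) = 6*(-5 + F) = -30 + 6*F)
I + (11 + v*1)*r(-33) = 688 + (11 + 3*1)*(-30 + 6*(-33)) = 688 + (11 + 3)*(-30 - 198) = 688 + 14*(-228) = 688 - 3192 = -2504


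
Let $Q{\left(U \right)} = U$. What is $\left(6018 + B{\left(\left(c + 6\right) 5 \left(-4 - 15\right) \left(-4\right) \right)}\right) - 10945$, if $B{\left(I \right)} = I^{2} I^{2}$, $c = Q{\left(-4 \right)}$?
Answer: $333621755073$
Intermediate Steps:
$c = -4$
$B{\left(I \right)} = I^{4}$
$\left(6018 + B{\left(\left(c + 6\right) 5 \left(-4 - 15\right) \left(-4\right) \right)}\right) - 10945 = \left(6018 + \left(\left(-4 + 6\right) 5 \left(-4 - 15\right) \left(-4\right)\right)^{4}\right) - 10945 = \left(6018 + \left(2 \cdot 5 \left(-4 - 15\right) \left(-4\right)\right)^{4}\right) - 10945 = \left(6018 + \left(2 \cdot 5 \left(-19\right) \left(-4\right)\right)^{4}\right) - 10945 = \left(6018 + \left(2 \left(\left(-95\right) \left(-4\right)\right)\right)^{4}\right) - 10945 = \left(6018 + \left(2 \cdot 380\right)^{4}\right) - 10945 = \left(6018 + 760^{4}\right) - 10945 = \left(6018 + 333621760000\right) - 10945 = 333621766018 - 10945 = 333621755073$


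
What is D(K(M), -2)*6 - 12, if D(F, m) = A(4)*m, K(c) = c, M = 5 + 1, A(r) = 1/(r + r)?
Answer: -27/2 ≈ -13.500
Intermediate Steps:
A(r) = 1/(2*r)
M = 6
D(F, m) = m/8 (D(F, m) = ((½)/4)*m = ((½)*(¼))*m = m/8)
D(K(M), -2)*6 - 12 = ((⅛)*(-2))*6 - 12 = -¼*6 - 12 = -3/2 - 12 = -27/2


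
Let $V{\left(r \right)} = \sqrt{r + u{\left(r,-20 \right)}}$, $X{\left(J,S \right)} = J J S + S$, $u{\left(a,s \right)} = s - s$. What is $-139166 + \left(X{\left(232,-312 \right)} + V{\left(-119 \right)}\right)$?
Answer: $-16932566 + i \sqrt{119} \approx -1.6933 \cdot 10^{7} + 10.909 i$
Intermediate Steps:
$u{\left(a,s \right)} = 0$
$X{\left(J,S \right)} = S + S J^{2}$ ($X{\left(J,S \right)} = J^{2} S + S = S J^{2} + S = S + S J^{2}$)
$V{\left(r \right)} = \sqrt{r}$ ($V{\left(r \right)} = \sqrt{r + 0} = \sqrt{r}$)
$-139166 + \left(X{\left(232,-312 \right)} + V{\left(-119 \right)}\right) = -139166 - \left(312 \left(1 + 232^{2}\right) - i \sqrt{119}\right) = -139166 - \left(312 \left(1 + 53824\right) - i \sqrt{119}\right) = -139166 + \left(\left(-312\right) 53825 + i \sqrt{119}\right) = -139166 - \left(16793400 - i \sqrt{119}\right) = -16932566 + i \sqrt{119}$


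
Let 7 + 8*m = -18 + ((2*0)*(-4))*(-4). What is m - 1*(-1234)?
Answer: 9847/8 ≈ 1230.9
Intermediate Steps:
m = -25/8 (m = -7/8 + (-18 + ((2*0)*(-4))*(-4))/8 = -7/8 + (-18 + (0*(-4))*(-4))/8 = -7/8 + (-18 + 0*(-4))/8 = -7/8 + (-18 + 0)/8 = -7/8 + (⅛)*(-18) = -7/8 - 9/4 = -25/8 ≈ -3.1250)
m - 1*(-1234) = -25/8 - 1*(-1234) = -25/8 + 1234 = 9847/8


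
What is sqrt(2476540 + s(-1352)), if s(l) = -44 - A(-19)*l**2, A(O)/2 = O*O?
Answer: 4*I*sqrt(82329387) ≈ 36294.0*I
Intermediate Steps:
A(O) = 2*O**2 (A(O) = 2*(O*O) = 2*O**2)
s(l) = -44 - 722*l**2 (s(l) = -44 - 2*(-19)**2*l**2 = -44 - 2*361*l**2 = -44 - 722*l**2)
sqrt(2476540 + s(-1352)) = sqrt(2476540 + (-44 - 722*(-1352)**2)) = sqrt(2476540 + (-44 - 722*1827904)) = sqrt(2476540 + (-44 - 1319746688)) = sqrt(2476540 - 1319746732) = sqrt(-1317270192) = 4*I*sqrt(82329387)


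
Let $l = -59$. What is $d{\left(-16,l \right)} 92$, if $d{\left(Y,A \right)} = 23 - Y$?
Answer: $3588$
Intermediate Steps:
$d{\left(-16,l \right)} 92 = \left(23 - -16\right) 92 = \left(23 + 16\right) 92 = 39 \cdot 92 = 3588$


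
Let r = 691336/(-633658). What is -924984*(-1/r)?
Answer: -73265438934/86417 ≈ -8.4781e+5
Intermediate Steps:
r = -345668/316829 (r = 691336*(-1/633658) = -345668/316829 ≈ -1.0910)
-924984*(-1/r) = -924984/((-1*(-345668/316829))) = -924984/345668/316829 = -924984*316829/345668 = -73265438934/86417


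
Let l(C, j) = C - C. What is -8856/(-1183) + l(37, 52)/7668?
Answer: 8856/1183 ≈ 7.4861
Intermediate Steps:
l(C, j) = 0
-8856/(-1183) + l(37, 52)/7668 = -8856/(-1183) + 0/7668 = -8856*(-1/1183) + 0*(1/7668) = 8856/1183 + 0 = 8856/1183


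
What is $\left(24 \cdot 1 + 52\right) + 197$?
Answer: $273$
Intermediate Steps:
$\left(24 \cdot 1 + 52\right) + 197 = \left(24 + 52\right) + 197 = 76 + 197 = 273$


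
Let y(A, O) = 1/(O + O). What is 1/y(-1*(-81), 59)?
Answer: 118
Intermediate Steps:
y(A, O) = 1/(2*O)
1/y(-1*(-81), 59) = 1/((1/2)/59) = 1/((1/2)*(1/59)) = 1/(1/118) = 118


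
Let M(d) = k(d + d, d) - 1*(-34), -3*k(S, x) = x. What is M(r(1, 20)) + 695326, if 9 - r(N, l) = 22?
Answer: 2086093/3 ≈ 6.9536e+5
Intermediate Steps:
r(N, l) = -13 (r(N, l) = 9 - 1*22 = 9 - 22 = -13)
k(S, x) = -x/3
M(d) = 34 - d/3 (M(d) = -d/3 - 1*(-34) = -d/3 + 34 = 34 - d/3)
M(r(1, 20)) + 695326 = (34 - ⅓*(-13)) + 695326 = (34 + 13/3) + 695326 = 115/3 + 695326 = 2086093/3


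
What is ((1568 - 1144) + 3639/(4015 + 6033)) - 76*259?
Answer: -193520841/10048 ≈ -19260.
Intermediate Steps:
((1568 - 1144) + 3639/(4015 + 6033)) - 76*259 = (424 + 3639/10048) - 1*19684 = (424 + 3639*(1/10048)) - 19684 = (424 + 3639/10048) - 19684 = 4263991/10048 - 19684 = -193520841/10048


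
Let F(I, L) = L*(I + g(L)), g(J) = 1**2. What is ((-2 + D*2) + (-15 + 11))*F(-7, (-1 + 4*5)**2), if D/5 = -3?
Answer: 77976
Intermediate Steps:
D = -15 (D = 5*(-3) = -15)
g(J) = 1
F(I, L) = L*(1 + I) (F(I, L) = L*(I + 1) = L*(1 + I))
((-2 + D*2) + (-15 + 11))*F(-7, (-1 + 4*5)**2) = ((-2 - 15*2) + (-15 + 11))*((-1 + 4*5)**2*(1 - 7)) = ((-2 - 30) - 4)*((-1 + 20)**2*(-6)) = (-32 - 4)*(19**2*(-6)) = -12996*(-6) = -36*(-2166) = 77976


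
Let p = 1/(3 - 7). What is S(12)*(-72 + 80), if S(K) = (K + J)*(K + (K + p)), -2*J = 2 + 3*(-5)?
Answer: 3515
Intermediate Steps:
p = -¼ (p = 1/(-4) = -¼ ≈ -0.25000)
J = 13/2 (J = -(2 + 3*(-5))/2 = -(2 - 15)/2 = -½*(-13) = 13/2 ≈ 6.5000)
S(K) = (-¼ + 2*K)*(13/2 + K) (S(K) = (K + 13/2)*(K + (K - ¼)) = (13/2 + K)*(K + (-¼ + K)) = (13/2 + K)*(-¼ + 2*K) = (-¼ + 2*K)*(13/2 + K))
S(12)*(-72 + 80) = (-13/8 + 2*12² + (51/4)*12)*(-72 + 80) = (-13/8 + 2*144 + 153)*8 = (-13/8 + 288 + 153)*8 = (3515/8)*8 = 3515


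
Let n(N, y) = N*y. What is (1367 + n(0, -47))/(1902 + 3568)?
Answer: 1367/5470 ≈ 0.24991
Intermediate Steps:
(1367 + n(0, -47))/(1902 + 3568) = (1367 + 0*(-47))/(1902 + 3568) = (1367 + 0)/5470 = 1367*(1/5470) = 1367/5470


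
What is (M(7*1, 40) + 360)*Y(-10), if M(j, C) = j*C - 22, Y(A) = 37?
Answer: 22866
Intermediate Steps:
M(j, C) = -22 + C*j (M(j, C) = C*j - 22 = -22 + C*j)
(M(7*1, 40) + 360)*Y(-10) = ((-22 + 40*(7*1)) + 360)*37 = ((-22 + 40*7) + 360)*37 = ((-22 + 280) + 360)*37 = (258 + 360)*37 = 618*37 = 22866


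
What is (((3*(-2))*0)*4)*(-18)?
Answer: 0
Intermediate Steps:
(((3*(-2))*0)*4)*(-18) = (-6*0*4)*(-18) = (0*4)*(-18) = 0*(-18) = 0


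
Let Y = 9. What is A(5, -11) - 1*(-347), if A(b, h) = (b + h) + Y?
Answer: 350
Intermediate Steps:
A(b, h) = 9 + b + h (A(b, h) = (b + h) + 9 = 9 + b + h)
A(5, -11) - 1*(-347) = (9 + 5 - 11) - 1*(-347) = 3 + 347 = 350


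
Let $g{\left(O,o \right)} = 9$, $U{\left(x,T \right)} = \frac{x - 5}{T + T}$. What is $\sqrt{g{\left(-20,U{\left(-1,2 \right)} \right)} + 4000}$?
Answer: $\sqrt{4009} \approx 63.317$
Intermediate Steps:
$U{\left(x,T \right)} = \frac{-5 + x}{2 T}$
$\sqrt{g{\left(-20,U{\left(-1,2 \right)} \right)} + 4000} = \sqrt{9 + 4000} = \sqrt{4009}$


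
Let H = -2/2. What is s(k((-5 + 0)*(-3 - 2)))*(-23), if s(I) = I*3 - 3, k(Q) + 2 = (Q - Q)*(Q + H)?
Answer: 207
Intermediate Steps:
H = -1 (H = -2*½ = -1)
k(Q) = -2 (k(Q) = -2 + (Q - Q)*(Q - 1) = -2 + 0*(-1 + Q) = -2 + 0 = -2)
s(I) = -3 + 3*I (s(I) = 3*I - 3 = -3 + 3*I)
s(k((-5 + 0)*(-3 - 2)))*(-23) = (-3 + 3*(-2))*(-23) = (-3 - 6)*(-23) = -9*(-23) = 207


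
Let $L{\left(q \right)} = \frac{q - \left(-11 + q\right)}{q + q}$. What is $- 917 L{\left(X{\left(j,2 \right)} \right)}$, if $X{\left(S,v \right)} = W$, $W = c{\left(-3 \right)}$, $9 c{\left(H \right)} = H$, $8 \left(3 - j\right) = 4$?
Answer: $\frac{30261}{2} \approx 15131.0$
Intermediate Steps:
$j = \frac{5}{2}$ ($j = 3 - \frac{1}{2} = \frac{5}{2} \approx 2.5$)
$c{\left(H \right)} = \frac{H}{9}$
$W = - \frac{1}{3}$ ($W = \frac{1}{9} \left(-3\right) = - \frac{1}{3} \approx -0.33333$)
$X{\left(S,v \right)} = - \frac{1}{3}$
$L{\left(q \right)} = \frac{11}{2 q}$
$- 917 L{\left(X{\left(j,2 \right)} \right)} = - 917 \frac{11}{2 \left(- \frac{1}{3}\right)} = - 917 \cdot \frac{11}{2} \left(-3\right) = \left(-917\right) \left(- \frac{33}{2}\right) = \frac{30261}{2}$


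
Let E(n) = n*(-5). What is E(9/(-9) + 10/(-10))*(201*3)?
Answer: 6030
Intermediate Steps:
E(n) = -5*n
E(9/(-9) + 10/(-10))*(201*3) = (-5*(9/(-9) + 10/(-10)))*(201*3) = -5*(9*(-⅑) + 10*(-⅒))*603 = -5*(-1 - 1)*603 = -5*(-2)*603 = 10*603 = 6030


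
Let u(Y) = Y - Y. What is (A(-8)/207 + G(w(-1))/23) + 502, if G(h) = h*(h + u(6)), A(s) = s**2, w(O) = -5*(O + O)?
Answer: 104878/207 ≈ 506.66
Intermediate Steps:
w(O) = -10*O
u(Y) = 0
G(h) = h**2 (G(h) = h*(h + 0) = h*h = h**2)
(A(-8)/207 + G(w(-1))/23) + 502 = ((-8)**2/207 + (-10*(-1))**2/23) + 502 = (64*(1/207) + 10**2*(1/23)) + 502 = (64/207 + 100*(1/23)) + 502 = (64/207 + 100/23) + 502 = 964/207 + 502 = 104878/207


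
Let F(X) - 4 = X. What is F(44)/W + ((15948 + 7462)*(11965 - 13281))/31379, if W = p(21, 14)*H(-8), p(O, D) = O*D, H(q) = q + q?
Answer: -3019172259/3075142 ≈ -981.80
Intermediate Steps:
H(q) = 2*q
F(X) = 4 + X
p(O, D) = D*O
W = -4704 (W = (14*21)*(2*(-8)) = 294*(-16) = -4704)
F(44)/W + ((15948 + 7462)*(11965 - 13281))/31379 = (4 + 44)/(-4704) + ((15948 + 7462)*(11965 - 13281))/31379 = 48*(-1/4704) + (23410*(-1316))*(1/31379) = -1/98 - 30807560*1/31379 = -1/98 - 30807560/31379 = -3019172259/3075142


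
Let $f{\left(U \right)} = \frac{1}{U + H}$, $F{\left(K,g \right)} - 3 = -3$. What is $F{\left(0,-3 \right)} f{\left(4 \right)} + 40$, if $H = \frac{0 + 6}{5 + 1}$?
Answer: $40$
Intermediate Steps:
$F{\left(K,g \right)} = 0$ ($F{\left(K,g \right)} = 3 - 3 = 0$)
$H = 1$ ($H = \frac{6}{6} = 6 \cdot \frac{1}{6} = 1$)
$f{\left(U \right)} = \frac{1}{1 + U}$ ($f{\left(U \right)} = \frac{1}{U + 1} = \frac{1}{1 + U}$)
$F{\left(0,-3 \right)} f{\left(4 \right)} + 40 = \frac{0}{1 + 4} + 40 = \frac{0}{5} + 40 = 0 \cdot \frac{1}{5} + 40 = 0 + 40 = 40$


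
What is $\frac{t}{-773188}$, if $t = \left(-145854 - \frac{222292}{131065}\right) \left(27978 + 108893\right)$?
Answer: $\frac{1308252491733271}{50668942610} \approx 25820.0$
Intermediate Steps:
$t = - \frac{2616504983466542}{131065}$ ($t = \left(-145854 - \frac{222292}{131065}\right) 136871 = \left(- \frac{19116576802}{131065}\right) 136871 = - \frac{2616504983466542}{131065} \approx -1.9963 \cdot 10^{10}$)
$\frac{t}{-773188} = - \frac{2616504983466542}{131065 \left(-773188\right)} = \left(- \frac{2616504983466542}{131065}\right) \left(- \frac{1}{773188}\right) = \frac{1308252491733271}{50668942610}$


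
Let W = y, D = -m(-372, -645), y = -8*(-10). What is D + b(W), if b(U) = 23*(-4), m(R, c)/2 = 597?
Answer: -1286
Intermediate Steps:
y = 80
m(R, c) = 1194 (m(R, c) = 2*597 = 1194)
D = -1194 (D = -1*1194 = -1194)
W = 80
b(U) = -92
D + b(W) = -1194 - 92 = -1286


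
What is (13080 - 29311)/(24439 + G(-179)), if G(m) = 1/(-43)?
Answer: -697933/1050876 ≈ -0.66414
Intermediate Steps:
G(m) = -1/43
(13080 - 29311)/(24439 + G(-179)) = (13080 - 29311)/(24439 - 1/43) = -16231/1050876/43 = -16231*43/1050876 = -697933/1050876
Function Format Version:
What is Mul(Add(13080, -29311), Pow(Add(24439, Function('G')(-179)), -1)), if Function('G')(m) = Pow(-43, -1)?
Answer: Rational(-697933, 1050876) ≈ -0.66414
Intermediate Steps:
Function('G')(m) = Rational(-1, 43)
Mul(Add(13080, -29311), Pow(Add(24439, Function('G')(-179)), -1)) = Mul(Add(13080, -29311), Pow(Add(24439, Rational(-1, 43)), -1)) = Mul(-16231, Pow(Rational(1050876, 43), -1)) = Mul(-16231, Rational(43, 1050876)) = Rational(-697933, 1050876)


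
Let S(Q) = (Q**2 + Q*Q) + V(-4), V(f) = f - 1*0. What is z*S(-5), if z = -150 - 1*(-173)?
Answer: 1058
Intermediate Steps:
V(f) = f (V(f) = f + 0 = f)
z = 23 (z = -150 + 173 = 23)
S(Q) = -4 + 2*Q**2 (S(Q) = (Q**2 + Q*Q) - 4 = (Q**2 + Q**2) - 4 = 2*Q**2 - 4 = -4 + 2*Q**2)
z*S(-5) = 23*(-4 + 2*(-5)**2) = 23*(-4 + 2*25) = 23*(-4 + 50) = 23*46 = 1058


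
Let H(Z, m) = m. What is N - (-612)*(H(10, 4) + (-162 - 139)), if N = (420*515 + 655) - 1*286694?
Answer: -251503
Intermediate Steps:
N = -69739 (N = (216300 + 655) - 286694 = 216955 - 286694 = -69739)
N - (-612)*(H(10, 4) + (-162 - 139)) = -69739 - (-612)*(4 + (-162 - 139)) = -69739 - (-612)*(4 - 301) = -69739 - (-612)*(-297) = -69739 - 1*181764 = -69739 - 181764 = -251503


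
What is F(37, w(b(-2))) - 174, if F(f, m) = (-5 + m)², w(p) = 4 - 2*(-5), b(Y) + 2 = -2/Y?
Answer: -93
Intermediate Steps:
b(Y) = -2 - 2/Y
w(p) = 14 (w(p) = 4 + 10 = 14)
F(37, w(b(-2))) - 174 = (-5 + 14)² - 174 = 9² - 174 = 81 - 174 = -93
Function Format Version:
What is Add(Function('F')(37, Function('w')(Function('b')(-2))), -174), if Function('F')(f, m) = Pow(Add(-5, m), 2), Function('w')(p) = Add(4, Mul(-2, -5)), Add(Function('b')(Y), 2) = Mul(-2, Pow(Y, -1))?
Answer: -93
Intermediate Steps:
Function('b')(Y) = Add(-2, Mul(-2, Pow(Y, -1)))
Function('w')(p) = 14 (Function('w')(p) = Add(4, 10) = 14)
Add(Function('F')(37, Function('w')(Function('b')(-2))), -174) = Add(Pow(Add(-5, 14), 2), -174) = Add(Pow(9, 2), -174) = Add(81, -174) = -93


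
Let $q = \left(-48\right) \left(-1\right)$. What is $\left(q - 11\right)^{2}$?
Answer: $1369$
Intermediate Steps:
$q = 48$
$\left(q - 11\right)^{2} = \left(48 - 11\right)^{2} = 37^{2} = 1369$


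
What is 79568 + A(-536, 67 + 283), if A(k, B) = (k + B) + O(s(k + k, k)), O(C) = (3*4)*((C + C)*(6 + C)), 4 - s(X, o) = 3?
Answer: 79550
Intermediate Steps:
s(X, o) = 1 (s(X, o) = 4 - 1*3 = 4 - 3 = 1)
O(C) = 24*C*(6 + C) (O(C) = 12*((2*C)*(6 + C)) = 12*(2*C*(6 + C)) = 24*C*(6 + C))
A(k, B) = 168 + B + k (A(k, B) = (k + B) + 24*1*(6 + 1) = (B + k) + 24*1*7 = (B + k) + 168 = 168 + B + k)
79568 + A(-536, 67 + 283) = 79568 + (168 + (67 + 283) - 536) = 79568 + (168 + 350 - 536) = 79568 - 18 = 79550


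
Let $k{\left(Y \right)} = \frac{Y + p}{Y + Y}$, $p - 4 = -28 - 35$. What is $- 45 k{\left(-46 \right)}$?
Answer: $- \frac{4725}{92} \approx -51.359$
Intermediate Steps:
$p = -59$ ($p = 4 - 63 = -59$)
$k{\left(Y \right)} = \frac{-59 + Y}{2 Y}$ ($k{\left(Y \right)} = \frac{Y - 59}{Y + Y} = \frac{-59 + Y}{2 Y}$)
$- 45 k{\left(-46 \right)} = - 45 \frac{-59 - 46}{2 \left(-46\right)} = - 45 \cdot \frac{1}{2} \left(- \frac{1}{46}\right) \left(-105\right) = \left(-45\right) \frac{105}{92} = - \frac{4725}{92}$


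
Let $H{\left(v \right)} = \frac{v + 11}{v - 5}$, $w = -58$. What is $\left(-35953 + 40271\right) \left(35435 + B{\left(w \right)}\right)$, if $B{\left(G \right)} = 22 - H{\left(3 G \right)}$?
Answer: $\frac{27404791520}{179} \approx 1.531 \cdot 10^{8}$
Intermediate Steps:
$H{\left(v \right)} = \frac{11 + v}{-5 + v}$
$B{\left(G \right)} = 22 - \frac{11 + 3 G}{-5 + 3 G}$
$\left(-35953 + 40271\right) \left(35435 + B{\left(w \right)}\right) = \left(-35953 + 40271\right) \left(35435 + \frac{-121 + 63 \left(-58\right)}{-5 + 3 \left(-58\right)}\right) = 4318 \left(35435 + \frac{-121 - 3654}{-5 - 174}\right) = 4318 \left(35435 + \frac{1}{-179} \left(-3775\right)\right) = 4318 \left(35435 - - \frac{3775}{179}\right) = 4318 \left(35435 + \frac{3775}{179}\right) = 4318 \cdot \frac{6346640}{179} = \frac{27404791520}{179}$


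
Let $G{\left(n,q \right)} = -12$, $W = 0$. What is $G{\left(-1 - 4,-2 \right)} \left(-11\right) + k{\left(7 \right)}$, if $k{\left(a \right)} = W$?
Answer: $132$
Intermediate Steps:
$k{\left(a \right)} = 0$
$G{\left(-1 - 4,-2 \right)} \left(-11\right) + k{\left(7 \right)} = \left(-12\right) \left(-11\right) + 0 = 132 + 0 = 132$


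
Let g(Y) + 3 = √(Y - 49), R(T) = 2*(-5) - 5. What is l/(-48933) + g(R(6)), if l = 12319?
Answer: -159118/48933 + 8*I ≈ -3.2518 + 8.0*I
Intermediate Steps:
R(T) = -15 (R(T) = -10 - 5 = -15)
g(Y) = -3 + √(-49 + Y) (g(Y) = -3 + √(Y - 49) = -3 + √(-49 + Y))
l/(-48933) + g(R(6)) = 12319/(-48933) + (-3 + √(-49 - 15)) = 12319*(-1/48933) + (-3 + √(-64)) = -12319/48933 + (-3 + 8*I) = -159118/48933 + 8*I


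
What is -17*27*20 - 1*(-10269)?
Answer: 1089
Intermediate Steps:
-17*27*20 - 1*(-10269) = -459*20 + 10269 = -9180 + 10269 = 1089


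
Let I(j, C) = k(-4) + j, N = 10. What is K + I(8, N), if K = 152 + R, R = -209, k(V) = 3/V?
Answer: -199/4 ≈ -49.750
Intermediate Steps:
K = -57 (K = 152 - 209 = -57)
I(j, C) = -3/4 + j (I(j, C) = 3/(-4) + j = 3*(-1/4) + j = -3/4 + j)
K + I(8, N) = -57 + (-3/4 + 8) = -57 + 29/4 = -199/4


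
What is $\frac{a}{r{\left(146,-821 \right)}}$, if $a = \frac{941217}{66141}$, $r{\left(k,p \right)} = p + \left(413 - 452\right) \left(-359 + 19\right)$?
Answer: $\frac{313739}{274242633} \approx 0.001144$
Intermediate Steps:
$r{\left(k,p \right)} = 13260 + p$ ($r{\left(k,p \right)} = p - -13260 = p + 13260 = 13260 + p$)
$a = \frac{313739}{22047}$ ($a = 941217 \cdot \frac{1}{66141} = \frac{313739}{22047} \approx 14.23$)
$\frac{a}{r{\left(146,-821 \right)}} = \frac{313739}{22047 \left(13260 - 821\right)} = \frac{313739}{22047 \cdot 12439} = \frac{313739}{22047} \cdot \frac{1}{12439} = \frac{313739}{274242633}$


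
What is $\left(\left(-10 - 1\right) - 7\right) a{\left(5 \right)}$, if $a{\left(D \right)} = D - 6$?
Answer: $18$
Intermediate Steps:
$a{\left(D \right)} = -6 + D$ ($a{\left(D \right)} = D - 6 = -6 + D$)
$\left(\left(-10 - 1\right) - 7\right) a{\left(5 \right)} = \left(\left(-10 - 1\right) - 7\right) \left(-6 + 5\right) = \left(-11 - 7\right) \left(-1\right) = \left(-18\right) \left(-1\right) = 18$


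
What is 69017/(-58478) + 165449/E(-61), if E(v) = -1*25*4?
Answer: -4841014161/2923900 ≈ -1655.7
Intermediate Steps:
E(v) = -100 (E(v) = -25*4 = -100)
69017/(-58478) + 165449/E(-61) = 69017/(-58478) + 165449/(-100) = 69017*(-1/58478) + 165449*(-1/100) = -69017/58478 - 165449/100 = -4841014161/2923900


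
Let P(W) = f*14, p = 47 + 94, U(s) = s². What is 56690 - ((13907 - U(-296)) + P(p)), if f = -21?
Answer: 130693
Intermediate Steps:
p = 141
P(W) = -294 (P(W) = -21*14 = -294)
56690 - ((13907 - U(-296)) + P(p)) = 56690 - ((13907 - 1*(-296)²) - 294) = 56690 - ((13907 - 1*87616) - 294) = 56690 - ((13907 - 87616) - 294) = 56690 - (-73709 - 294) = 56690 - 1*(-74003) = 56690 + 74003 = 130693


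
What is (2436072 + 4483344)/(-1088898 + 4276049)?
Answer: 6919416/3187151 ≈ 2.1710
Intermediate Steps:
(2436072 + 4483344)/(-1088898 + 4276049) = 6919416/3187151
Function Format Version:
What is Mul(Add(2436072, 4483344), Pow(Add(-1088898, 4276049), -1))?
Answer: Rational(6919416, 3187151) ≈ 2.1710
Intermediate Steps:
Mul(Add(2436072, 4483344), Pow(Add(-1088898, 4276049), -1)) = Mul(6919416, Pow(3187151, -1)) = Mul(6919416, Rational(1, 3187151)) = Rational(6919416, 3187151)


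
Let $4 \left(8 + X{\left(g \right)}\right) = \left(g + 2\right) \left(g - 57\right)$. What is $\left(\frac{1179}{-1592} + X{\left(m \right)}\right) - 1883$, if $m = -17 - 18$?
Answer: $- \frac{1803323}{1592} \approx -1132.7$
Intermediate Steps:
$m = -35$
$X{\left(g \right)} = -8 + \frac{\left(-57 + g\right) \left(2 + g\right)}{4}$ ($X{\left(g \right)} = -8 + \frac{\left(g + 2\right) \left(g - 57\right)}{4} = -8 + \frac{\left(2 + g\right) \left(-57 + g\right)}{4} = -8 + \frac{\left(-57 + g\right) \left(2 + g\right)}{4}$)
$\left(\frac{1179}{-1592} + X{\left(m \right)}\right) - 1883 = \left(\frac{1179}{-1592} - \left(- \frac{1779}{4} - \frac{1225}{4}\right)\right) - 1883 = \left(1179 \left(- \frac{1}{1592}\right) + \left(- \frac{73}{2} + \frac{1925}{4} + \frac{1}{4} \cdot 1225\right)\right) - 1883 = \left(- \frac{1179}{1592} + \left(- \frac{73}{2} + \frac{1925}{4} + \frac{1225}{4}\right)\right) - 1883 = \left(- \frac{1179}{1592} + 751\right) - 1883 = \frac{1194413}{1592} - 1883 = - \frac{1803323}{1592}$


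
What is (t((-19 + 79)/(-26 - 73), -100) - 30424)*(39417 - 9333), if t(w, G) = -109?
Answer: -918554772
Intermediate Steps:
(t((-19 + 79)/(-26 - 73), -100) - 30424)*(39417 - 9333) = (-109 - 30424)*(39417 - 9333) = -30533*30084 = -918554772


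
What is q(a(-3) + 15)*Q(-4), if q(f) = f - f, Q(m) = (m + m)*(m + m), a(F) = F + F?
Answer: 0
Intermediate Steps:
a(F) = 2*F
Q(m) = 4*m**2 (Q(m) = (2*m)*(2*m) = 4*m**2)
q(f) = 0
q(a(-3) + 15)*Q(-4) = 0*(4*(-4)**2) = 0*(4*16) = 0*64 = 0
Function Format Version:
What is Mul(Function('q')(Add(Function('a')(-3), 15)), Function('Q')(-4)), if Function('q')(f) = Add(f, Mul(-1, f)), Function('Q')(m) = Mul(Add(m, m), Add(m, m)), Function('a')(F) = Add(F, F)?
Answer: 0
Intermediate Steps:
Function('a')(F) = Mul(2, F)
Function('Q')(m) = Mul(4, Pow(m, 2)) (Function('Q')(m) = Mul(Mul(2, m), Mul(2, m)) = Mul(4, Pow(m, 2)))
Function('q')(f) = 0
Mul(Function('q')(Add(Function('a')(-3), 15)), Function('Q')(-4)) = Mul(0, Mul(4, Pow(-4, 2))) = Mul(0, Mul(4, 16)) = Mul(0, 64) = 0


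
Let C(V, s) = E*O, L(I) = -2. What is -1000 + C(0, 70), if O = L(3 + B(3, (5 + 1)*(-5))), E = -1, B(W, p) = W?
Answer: -998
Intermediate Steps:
O = -2
C(V, s) = 2 (C(V, s) = -1*(-2) = 2)
-1000 + C(0, 70) = -1000 + 2 = -998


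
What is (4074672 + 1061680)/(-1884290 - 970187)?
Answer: -5136352/2854477 ≈ -1.7994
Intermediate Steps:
(4074672 + 1061680)/(-1884290 - 970187) = 5136352/(-2854477) = 5136352*(-1/2854477) = -5136352/2854477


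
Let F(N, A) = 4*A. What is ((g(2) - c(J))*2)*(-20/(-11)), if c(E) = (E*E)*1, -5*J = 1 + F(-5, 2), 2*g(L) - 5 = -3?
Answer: -448/55 ≈ -8.1454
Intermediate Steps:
g(L) = 1 (g(L) = 5/2 + (½)*(-3) = 5/2 - 3/2 = 1)
J = -9/5 (J = -(1 + 4*2)/5 = -(1 + 8)/5 = -⅕*9 = -9/5 ≈ -1.8000)
c(E) = E² (c(E) = E²*1 = E²)
((g(2) - c(J))*2)*(-20/(-11)) = ((1 - (-9/5)²)*2)*(-20/(-11)) = ((1 - 1*81/25)*2)*(-20*(-1/11)) = ((1 - 81/25)*2)*(20/11) = -56/25*2*(20/11) = -112/25*20/11 = -448/55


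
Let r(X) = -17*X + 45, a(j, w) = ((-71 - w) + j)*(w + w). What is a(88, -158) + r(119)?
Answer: -57278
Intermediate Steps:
a(j, w) = 2*w*(-71 + j - w) (a(j, w) = (-71 + j - w)*(2*w) = 2*w*(-71 + j - w))
r(X) = 45 - 17*X
a(88, -158) + r(119) = 2*(-158)*(-71 + 88 - 1*(-158)) + (45 - 17*119) = 2*(-158)*(-71 + 88 + 158) + (45 - 2023) = 2*(-158)*175 - 1978 = -55300 - 1978 = -57278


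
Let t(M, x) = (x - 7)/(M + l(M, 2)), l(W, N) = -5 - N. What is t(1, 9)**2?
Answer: 1/9 ≈ 0.11111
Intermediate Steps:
t(M, x) = (-7 + x)/(-7 + M) (t(M, x) = (x - 7)/(M + (-5 - 1*2)) = (-7 + x)/(M + (-5 - 2)) = (-7 + x)/(M - 7) = (-7 + x)/(-7 + M))
t(1, 9)**2 = ((-7 + 9)/(-7 + 1))**2 = (2/(-6))**2 = (-1/6*2)**2 = (-1/3)**2 = 1/9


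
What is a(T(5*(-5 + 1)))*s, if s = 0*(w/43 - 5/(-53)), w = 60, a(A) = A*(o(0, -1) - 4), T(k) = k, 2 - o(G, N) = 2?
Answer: 0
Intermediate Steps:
o(G, N) = 0 (o(G, N) = 2 - 1*2 = 2 - 2 = 0)
a(A) = -4*A (a(A) = A*(0 - 4) = A*(-4) = -4*A)
s = 0 (s = 0*(60/43 - 5/(-53)) = 0*(60*(1/43) - 5*(-1/53)) = 0*(60/43 + 5/53) = 0*(3395/2279) = 0)
a(T(5*(-5 + 1)))*s = -20*(-5 + 1)*0 = -20*(-4)*0 = -4*(-20)*0 = 80*0 = 0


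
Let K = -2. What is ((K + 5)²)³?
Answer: 729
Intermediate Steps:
((K + 5)²)³ = ((-2 + 5)²)³ = (3²)³ = 9³ = 729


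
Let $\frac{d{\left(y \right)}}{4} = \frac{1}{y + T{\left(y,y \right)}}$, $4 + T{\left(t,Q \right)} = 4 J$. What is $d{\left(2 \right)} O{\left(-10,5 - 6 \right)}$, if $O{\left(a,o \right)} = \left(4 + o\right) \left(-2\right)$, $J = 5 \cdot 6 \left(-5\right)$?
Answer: $\frac{12}{301} \approx 0.039867$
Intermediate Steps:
$J = -150$ ($J = 30 \left(-5\right) = -150$)
$T{\left(t,Q \right)} = -604$ ($T{\left(t,Q \right)} = -4 + 4 \left(-150\right) = -4 - 600 = -604$)
$O{\left(a,o \right)} = -8 - 2 o$
$d{\left(y \right)} = \frac{4}{-604 + y}$ ($d{\left(y \right)} = \frac{4}{y - 604} = \frac{4}{-604 + y}$)
$d{\left(2 \right)} O{\left(-10,5 - 6 \right)} = \frac{4}{-604 + 2} \left(-8 - 2 \left(5 - 6\right)\right) = \frac{4}{-602} \left(-8 - 2 \left(5 - 6\right)\right) = 4 \left(- \frac{1}{602}\right) \left(-8 - -2\right) = - \frac{2 \left(-8 + 2\right)}{301} = \left(- \frac{2}{301}\right) \left(-6\right) = \frac{12}{301}$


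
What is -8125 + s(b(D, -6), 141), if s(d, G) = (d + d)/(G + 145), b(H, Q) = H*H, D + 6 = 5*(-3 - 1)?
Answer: -89323/11 ≈ -8120.3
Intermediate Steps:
D = -26 (D = -6 + 5*(-3 - 1) = -6 + 5*(-4) = -6 - 20 = -26)
b(H, Q) = H²
s(d, G) = 2*d/(145 + G) (s(d, G) = (2*d)/(145 + G) = 2*d/(145 + G))
-8125 + s(b(D, -6), 141) = -8125 + 2*(-26)²/(145 + 141) = -8125 + 2*676/286 = -8125 + 2*676*(1/286) = -8125 + 52/11 = -89323/11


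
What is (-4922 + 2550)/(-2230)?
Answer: 1186/1115 ≈ 1.0637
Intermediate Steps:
(-4922 + 2550)/(-2230) = -2372*(-1/2230) = 1186/1115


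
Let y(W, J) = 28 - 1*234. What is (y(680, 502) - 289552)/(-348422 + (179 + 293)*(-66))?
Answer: 144879/189787 ≈ 0.76338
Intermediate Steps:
y(W, J) = -206 (y(W, J) = 28 - 234 = -206)
(y(680, 502) - 289552)/(-348422 + (179 + 293)*(-66)) = (-206 - 289552)/(-348422 + (179 + 293)*(-66)) = -289758/(-348422 + 472*(-66)) = -289758/(-348422 - 31152) = -289758/(-379574) = -289758*(-1/379574) = 144879/189787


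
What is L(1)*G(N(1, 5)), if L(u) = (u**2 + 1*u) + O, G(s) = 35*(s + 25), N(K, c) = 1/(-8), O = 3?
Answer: 34825/8 ≈ 4353.1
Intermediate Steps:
N(K, c) = -1/8
G(s) = 875 + 35*s (G(s) = 35*(25 + s) = 875 + 35*s)
L(u) = 3 + u + u**2 (L(u) = (u**2 + 1*u) + 3 = (u**2 + u) + 3 = (u + u**2) + 3 = 3 + u + u**2)
L(1)*G(N(1, 5)) = (3 + 1 + 1**2)*(875 + 35*(-1/8)) = (3 + 1 + 1)*(875 - 35/8) = 5*(6965/8) = 34825/8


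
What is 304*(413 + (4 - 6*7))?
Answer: 114000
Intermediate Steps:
304*(413 + (4 - 6*7)) = 304*(413 + (4 - 42)) = 304*(413 - 38) = 304*375 = 114000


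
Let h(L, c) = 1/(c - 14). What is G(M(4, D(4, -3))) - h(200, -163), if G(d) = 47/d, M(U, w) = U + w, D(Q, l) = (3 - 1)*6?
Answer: 8335/2832 ≈ 2.9431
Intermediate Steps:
D(Q, l) = 12 (D(Q, l) = 2*6 = 12)
h(L, c) = 1/(-14 + c)
G(M(4, D(4, -3))) - h(200, -163) = 47/(4 + 12) - 1/(-14 - 163) = 47/16 - 1/(-177) = 47*(1/16) - 1*(-1/177) = 47/16 + 1/177 = 8335/2832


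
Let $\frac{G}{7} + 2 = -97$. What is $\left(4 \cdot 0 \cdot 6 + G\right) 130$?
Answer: $-90090$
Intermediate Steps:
$G = -693$ ($G = -14 + 7 \left(-97\right) = -14 - 679 = -693$)
$\left(4 \cdot 0 \cdot 6 + G\right) 130 = \left(4 \cdot 0 \cdot 6 - 693\right) 130 = \left(0 \cdot 6 - 693\right) 130 = \left(0 - 693\right) 130 = \left(-693\right) 130 = -90090$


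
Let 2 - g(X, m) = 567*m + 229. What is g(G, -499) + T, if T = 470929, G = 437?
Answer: 753635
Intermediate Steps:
g(X, m) = -227 - 567*m (g(X, m) = 2 - (567*m + 229) = 2 - (229 + 567*m) = 2 + (-229 - 567*m) = -227 - 567*m)
g(G, -499) + T = (-227 - 567*(-499)) + 470929 = (-227 + 282933) + 470929 = 282706 + 470929 = 753635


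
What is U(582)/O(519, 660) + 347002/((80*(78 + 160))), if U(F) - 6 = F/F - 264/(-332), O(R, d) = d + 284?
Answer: 425009681/23309720 ≈ 18.233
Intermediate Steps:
O(R, d) = 284 + d
U(F) = 647/83 (U(F) = 6 + (F/F - 264/(-332)) = 6 + (1 - 264*(-1/332)) = 6 + (1 + 66/83) = 6 + 149/83 = 647/83)
U(582)/O(519, 660) + 347002/((80*(78 + 160))) = 647/(83*(284 + 660)) + 347002/((80*(78 + 160))) = (647/83)/944 + 347002/((80*238)) = (647/83)*(1/944) + 347002/19040 = 647/78352 + 347002*(1/19040) = 647/78352 + 173501/9520 = 425009681/23309720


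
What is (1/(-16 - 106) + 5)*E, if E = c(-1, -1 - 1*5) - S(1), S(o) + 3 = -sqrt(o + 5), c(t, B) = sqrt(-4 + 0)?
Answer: 1827/122 + 609*I/61 + 609*sqrt(6)/122 ≈ 27.203 + 9.9836*I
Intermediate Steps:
c(t, B) = 2*I (c(t, B) = sqrt(-4) = 2*I)
S(o) = -3 - sqrt(5 + o) (S(o) = -3 - sqrt(o + 5) = -3 - sqrt(5 + o))
E = 3 + sqrt(6) + 2*I (E = 2*I - (-3 - sqrt(5 + 1)) = 2*I - (-3 - sqrt(6)) = 2*I + (3 + sqrt(6)) = 3 + sqrt(6) + 2*I ≈ 5.4495 + 2.0*I)
(1/(-16 - 106) + 5)*E = (1/(-16 - 106) + 5)*(3 + sqrt(6) + 2*I) = (1/(-122) + 5)*(3 + sqrt(6) + 2*I) = (-1/122 + 5)*(3 + sqrt(6) + 2*I) = 609*(3 + sqrt(6) + 2*I)/122 = 1827/122 + 609*I/61 + 609*sqrt(6)/122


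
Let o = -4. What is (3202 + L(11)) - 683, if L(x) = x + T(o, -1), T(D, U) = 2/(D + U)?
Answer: 12648/5 ≈ 2529.6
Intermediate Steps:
T(D, U) = 2/(D + U)
L(x) = -2/5 + x (L(x) = x + 2/(-4 - 1) = x + 2/(-5) = x + 2*(-1/5) = x - 2/5 = -2/5 + x)
(3202 + L(11)) - 683 = (3202 + (-2/5 + 11)) - 683 = (3202 + 53/5) - 683 = 16063/5 - 683 = 12648/5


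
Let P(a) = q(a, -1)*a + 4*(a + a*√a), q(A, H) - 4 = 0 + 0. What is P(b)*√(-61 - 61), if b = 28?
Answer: 224*I*(√122 + √854) ≈ 9020.2*I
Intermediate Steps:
q(A, H) = 4 (q(A, H) = 4 + (0 + 0) = 4 + 0 = 4)
P(a) = 4*a^(3/2) + 8*a (P(a) = 4*a + 4*(a + a*√a) = 4*a + 4*(a + a^(3/2)) = 4*a + (4*a + 4*a^(3/2)) = 4*a^(3/2) + 8*a)
P(b)*√(-61 - 61) = (4*28^(3/2) + 8*28)*√(-61 - 61) = (4*(56*√7) + 224)*√(-122) = (224*√7 + 224)*(I*√122) = (224 + 224*√7)*(I*√122) = I*√122*(224 + 224*√7)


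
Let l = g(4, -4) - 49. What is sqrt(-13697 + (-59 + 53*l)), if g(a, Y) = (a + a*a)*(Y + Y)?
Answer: I*sqrt(24833) ≈ 157.58*I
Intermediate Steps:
g(a, Y) = 2*Y*(a + a**2) (g(a, Y) = (a + a**2)*(2*Y) = 2*Y*(a + a**2))
l = -209 (l = 2*(-4)*4*(1 + 4) - 49 = 2*(-4)*4*5 - 49 = -160 - 49 = -209)
sqrt(-13697 + (-59 + 53*l)) = sqrt(-13697 + (-59 + 53*(-209))) = sqrt(-13697 + (-59 - 11077)) = sqrt(-13697 - 11136) = sqrt(-24833) = I*sqrt(24833)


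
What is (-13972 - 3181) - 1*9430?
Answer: -26583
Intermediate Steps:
(-13972 - 3181) - 1*9430 = -17153 - 9430 = -26583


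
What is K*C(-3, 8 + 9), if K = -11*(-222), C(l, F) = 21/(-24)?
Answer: -8547/4 ≈ -2136.8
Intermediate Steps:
C(l, F) = -7/8 (C(l, F) = 21*(-1/24) = -7/8)
K = 2442
K*C(-3, 8 + 9) = 2442*(-7/8) = -8547/4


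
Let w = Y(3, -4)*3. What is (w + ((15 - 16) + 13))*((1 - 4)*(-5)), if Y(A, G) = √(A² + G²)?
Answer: 405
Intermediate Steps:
w = 15 (w = √(3² + (-4)²)*3 = √(9 + 16)*3 = √25*3 = 5*3 = 15)
(w + ((15 - 16) + 13))*((1 - 4)*(-5)) = (15 + ((15 - 16) + 13))*((1 - 4)*(-5)) = (15 + (-1 + 13))*(-3*(-5)) = (15 + 12)*15 = 27*15 = 405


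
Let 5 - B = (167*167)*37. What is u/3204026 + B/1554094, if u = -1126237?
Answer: -361176724669/355668398746 ≈ -1.0155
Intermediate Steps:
B = -1031888 (B = 5 - 167*167*37 = 5 - 27889*37 = 5 - 1*1031893 = 5 - 1031893 = -1031888)
u/3204026 + B/1554094 = -1126237/3204026 - 1031888/1554094 = -1126237*1/3204026 - 1031888*1/1554094 = -160891/457718 - 515944/777047 = -361176724669/355668398746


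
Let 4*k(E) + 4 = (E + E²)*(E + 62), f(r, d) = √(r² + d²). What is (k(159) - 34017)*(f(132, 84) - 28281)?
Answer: -38788579302 + 16458504*√170 ≈ -3.8574e+10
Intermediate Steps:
f(r, d) = √(d² + r²)
k(E) = -1 + (62 + E)*(E + E²)/4 (k(E) = -1 + ((E + E²)*(E + 62))/4 = -1 + ((E + E²)*(62 + E))/4 = -1 + ((62 + E)*(E + E²))/4 = -1 + (62 + E)*(E + E²)/4)
(k(159) - 34017)*(f(132, 84) - 28281) = ((-1 + (¼)*159³ + (31/2)*159 + (63/4)*159²) - 34017)*(√(84² + 132²) - 28281) = ((-1 + (¼)*4019679 + 4929/2 + (63/4)*25281) - 34017)*(√(7056 + 17424) - 28281) = ((-1 + 4019679/4 + 4929/2 + 1592703/4) - 34017)*(√24480 - 28281) = (1405559 - 34017)*(12*√170 - 28281) = 1371542*(-28281 + 12*√170) = -38788579302 + 16458504*√170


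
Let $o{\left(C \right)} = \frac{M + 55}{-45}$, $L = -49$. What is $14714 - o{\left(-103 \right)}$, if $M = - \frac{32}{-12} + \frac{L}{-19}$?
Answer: $\frac{37744844}{2565} \approx 14715.0$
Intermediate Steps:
$M = \frac{299}{57}$ ($M = - \frac{32}{-12} - \frac{49}{-19} = \left(-32\right) \left(- \frac{1}{12}\right) - - \frac{49}{19} = \frac{8}{3} + \frac{49}{19} = \frac{299}{57} \approx 5.2456$)
$o{\left(C \right)} = - \frac{3434}{2565}$ ($o{\left(C \right)} = \frac{\frac{299}{57} + 55}{-45} = \frac{3434}{57} \left(- \frac{1}{45}\right) = - \frac{3434}{2565}$)
$14714 - o{\left(-103 \right)} = 14714 - - \frac{3434}{2565} = 14714 + \frac{3434}{2565} = \frac{37744844}{2565}$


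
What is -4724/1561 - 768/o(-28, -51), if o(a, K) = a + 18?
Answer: 575804/7805 ≈ 73.774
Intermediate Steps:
o(a, K) = 18 + a
-4724/1561 - 768/o(-28, -51) = -4724/1561 - 768/(18 - 28) = -4724*1/1561 - 768/(-10) = -4724/1561 - 768*(-⅒) = -4724/1561 + 384/5 = 575804/7805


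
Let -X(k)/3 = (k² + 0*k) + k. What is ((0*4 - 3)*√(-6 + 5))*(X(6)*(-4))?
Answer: -1512*I ≈ -1512.0*I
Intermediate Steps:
X(k) = -3*k - 3*k² (X(k) = -3*((k² + 0*k) + k) = -3*((k² + 0) + k) = -3*(k² + k) = -3*(k + k²) = -3*k - 3*k²)
((0*4 - 3)*√(-6 + 5))*(X(6)*(-4)) = ((0*4 - 3)*√(-6 + 5))*(-3*6*(1 + 6)*(-4)) = ((0 - 3)*√(-1))*(-3*6*7*(-4)) = (-3*I)*(-126*(-4)) = -3*I*504 = -1512*I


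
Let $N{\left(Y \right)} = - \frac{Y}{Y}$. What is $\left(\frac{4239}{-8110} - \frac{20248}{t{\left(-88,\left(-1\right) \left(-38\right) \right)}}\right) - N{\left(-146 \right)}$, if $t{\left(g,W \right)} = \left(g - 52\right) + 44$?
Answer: $\frac{10286431}{48660} \approx 211.39$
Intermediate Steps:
$t{\left(g,W \right)} = -8 + g$ ($t{\left(g,W \right)} = \left(-52 + g\right) + 44 = -8 + g$)
$N{\left(Y \right)} = -1$ ($N{\left(Y \right)} = \left(-1\right) 1 = -1$)
$\left(\frac{4239}{-8110} - \frac{20248}{t{\left(-88,\left(-1\right) \left(-38\right) \right)}}\right) - N{\left(-146 \right)} = \left(\frac{4239}{-8110} - \frac{20248}{-8 - 88}\right) - -1 = \left(4239 \left(- \frac{1}{8110}\right) - \frac{20248}{-96}\right) + 1 = \left(- \frac{4239}{8110} - - \frac{2531}{12}\right) + 1 = \left(- \frac{4239}{8110} + \frac{2531}{12}\right) + 1 = \frac{10237771}{48660} + 1 = \frac{10286431}{48660}$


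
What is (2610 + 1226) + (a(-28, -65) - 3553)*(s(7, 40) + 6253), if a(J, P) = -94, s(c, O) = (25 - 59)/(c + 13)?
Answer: -227946551/10 ≈ -2.2795e+7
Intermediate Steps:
s(c, O) = -34/(13 + c)
(2610 + 1226) + (a(-28, -65) - 3553)*(s(7, 40) + 6253) = (2610 + 1226) + (-94 - 3553)*(-34/(13 + 7) + 6253) = 3836 - 3647*(-34/20 + 6253) = 3836 - 3647*(-34*1/20 + 6253) = 3836 - 3647*(-17/10 + 6253) = 3836 - 3647*62513/10 = 3836 - 227984911/10 = -227946551/10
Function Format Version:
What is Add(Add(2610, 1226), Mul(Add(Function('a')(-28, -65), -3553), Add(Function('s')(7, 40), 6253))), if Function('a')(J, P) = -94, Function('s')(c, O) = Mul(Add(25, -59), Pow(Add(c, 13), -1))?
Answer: Rational(-227946551, 10) ≈ -2.2795e+7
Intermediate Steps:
Function('s')(c, O) = Mul(-34, Pow(Add(13, c), -1))
Add(Add(2610, 1226), Mul(Add(Function('a')(-28, -65), -3553), Add(Function('s')(7, 40), 6253))) = Add(Add(2610, 1226), Mul(Add(-94, -3553), Add(Mul(-34, Pow(Add(13, 7), -1)), 6253))) = Add(3836, Mul(-3647, Add(Mul(-34, Pow(20, -1)), 6253))) = Add(3836, Mul(-3647, Add(Mul(-34, Rational(1, 20)), 6253))) = Add(3836, Mul(-3647, Add(Rational(-17, 10), 6253))) = Add(3836, Mul(-3647, Rational(62513, 10))) = Add(3836, Rational(-227984911, 10)) = Rational(-227946551, 10)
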